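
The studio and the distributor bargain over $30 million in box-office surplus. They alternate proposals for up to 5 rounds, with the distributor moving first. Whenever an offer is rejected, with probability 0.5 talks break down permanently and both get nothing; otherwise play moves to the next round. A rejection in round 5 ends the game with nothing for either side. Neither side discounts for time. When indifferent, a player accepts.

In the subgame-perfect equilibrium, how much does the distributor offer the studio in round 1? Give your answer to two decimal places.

9.38

By backward induction:
Round 5 (the distributor proposes): the studio will accept anything ≥ 0, so the distributor offers 0 and keeps 30.
Round 4 (the studio proposes): rejecting gives the distributor an expected 0.5 × 30 = 15. The studio offers 15 and keeps 30 − 15 = 15.
Round 3 (the distributor proposes): rejecting gives the studio an expected 0.5 × 15 = 7.5. The distributor offers 7.5 and keeps 30 − 7.5 = 22.5.
Round 2 (the studio proposes): rejecting gives the distributor an expected 0.5 × 22.5 = 11.25. The studio offers 11.25 and keeps 30 − 11.25 = 18.75.
Round 1 (the distributor proposes): rejecting gives the studio an expected 0.5 × 18.75 = 9.375, so the distributor offers 9.375, keeping 20.625.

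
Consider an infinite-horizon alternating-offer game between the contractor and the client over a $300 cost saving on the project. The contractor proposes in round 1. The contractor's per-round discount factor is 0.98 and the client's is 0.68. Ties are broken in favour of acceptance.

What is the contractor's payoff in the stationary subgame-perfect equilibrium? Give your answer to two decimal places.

287.77

When the contractor proposes, the client accepts any offer worth at least 0.68 times what the client would get by proposing next round; and vice versa.
This gives x = 300 − 0.68y and y = 300 − 0.98x, where x and y are each side's share when it proposes.
Hence (1 − 0.68·0.98)x = 300(1 − 0.68), i.e. 0.3336·x = 96.
x ≈ 287.7698; the client's share is 300 − x ≈ 12.2302.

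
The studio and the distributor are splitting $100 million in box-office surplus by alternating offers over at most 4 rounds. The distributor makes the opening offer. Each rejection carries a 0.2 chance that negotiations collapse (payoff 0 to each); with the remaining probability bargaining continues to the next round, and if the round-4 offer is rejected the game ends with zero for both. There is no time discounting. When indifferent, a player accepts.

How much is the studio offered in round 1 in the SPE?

Round 4 (the studio proposes): rejection yields 0 for the distributor; the studio offers 0 and keeps 100.
Round 3 (the distributor proposes): rejecting gives the studio an expected 0.8 × 100 = 80; the distributor offers that and keeps 20.
Round 2 (the studio proposes): rejecting gives the distributor an expected 0.8 × 20 = 16; the studio offers that and keeps 84.
Round 1 (the distributor proposes): rejecting gives the studio an expected 0.8 × 84 = 67.2; the distributor offers that and keeps 32.8.

67.2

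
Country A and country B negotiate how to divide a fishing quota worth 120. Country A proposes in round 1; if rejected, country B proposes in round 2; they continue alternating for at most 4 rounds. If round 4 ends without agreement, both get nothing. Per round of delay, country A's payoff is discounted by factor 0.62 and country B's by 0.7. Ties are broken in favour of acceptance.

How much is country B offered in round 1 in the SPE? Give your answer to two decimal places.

68.38

Round 4 (country B proposes): country A will accept anything ≥ 0, so country B offers 0 and keeps 120.
Round 3 (country A proposes): country B can get 120 next round, worth 0.7 × 120 = 84 now; country A offers that and keeps 36.
Round 2 (country B proposes): country A can get 36 next round, worth 0.62 × 36 = 22.32 now, so country B offers 22.32, keeping 97.68.
Round 1 (country A proposes): country B can get 97.68 next round, worth 0.7 × 97.68 = 68.376 now. Country A offers 68.376 and keeps 120 − 68.376 = 51.624.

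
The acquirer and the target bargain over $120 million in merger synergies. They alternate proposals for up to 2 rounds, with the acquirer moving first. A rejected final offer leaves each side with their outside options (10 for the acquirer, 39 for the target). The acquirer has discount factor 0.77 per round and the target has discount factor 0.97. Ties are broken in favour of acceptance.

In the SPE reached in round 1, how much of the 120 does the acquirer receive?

Solve by backward induction from round 2.
Round 2 (the target proposes): the acquirer gets 10 if talks fail, so the target offers 10 and keeps 110.
Round 1 (the acquirer proposes): the target can get 110 next round, worth 0.97 × 110 = 106.7 now. The acquirer offers 106.7 and keeps 120 − 106.7 = 13.3.

13.3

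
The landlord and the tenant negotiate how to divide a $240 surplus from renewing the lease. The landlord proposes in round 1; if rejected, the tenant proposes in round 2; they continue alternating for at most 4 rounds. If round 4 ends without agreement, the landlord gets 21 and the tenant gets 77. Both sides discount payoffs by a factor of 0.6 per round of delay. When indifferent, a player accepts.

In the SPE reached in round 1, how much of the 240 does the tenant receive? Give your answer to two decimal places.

104.90

Round 4 (the tenant proposes): the landlord gets 21 if talks fail, so the tenant offers 21 and keeps 219.
Round 3 (the landlord proposes): the tenant can get 219 next round, worth 0.6 × 219 = 131.4 now; the landlord offers that and keeps 108.6.
Round 2 (the tenant proposes): the landlord can get 108.6 next round, worth 0.6 × 108.6 = 65.16 now. The tenant offers 65.16 and keeps 240 − 65.16 = 174.84.
Round 1 (the landlord proposes): the tenant can get 174.84 next round, worth 0.6 × 174.84 = 104.904 now; the landlord offers that and keeps 135.096.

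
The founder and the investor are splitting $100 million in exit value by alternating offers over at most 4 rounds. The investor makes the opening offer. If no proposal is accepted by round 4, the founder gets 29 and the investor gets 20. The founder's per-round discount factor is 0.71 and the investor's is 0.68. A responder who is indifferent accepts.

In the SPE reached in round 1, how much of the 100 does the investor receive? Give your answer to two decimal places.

49.86

Round 4 (the founder proposes): the investor gets 20 if talks fail, so the founder offers 20 and keeps 80.
Round 3 (the investor proposes): the founder can get 80 next round, worth 0.71 × 80 = 56.8 now. The investor offers 56.8 and keeps 100 − 56.8 = 43.2.
Round 2 (the founder proposes): the investor can get 43.2 next round, worth 0.68 × 43.2 = 29.376 now, so the founder offers 29.376, keeping 70.624.
Round 1 (the investor proposes): the founder can get 70.624 next round, worth 0.71 × 70.624 = 50.14304 now, so the investor offers 50.14304, keeping 49.85696.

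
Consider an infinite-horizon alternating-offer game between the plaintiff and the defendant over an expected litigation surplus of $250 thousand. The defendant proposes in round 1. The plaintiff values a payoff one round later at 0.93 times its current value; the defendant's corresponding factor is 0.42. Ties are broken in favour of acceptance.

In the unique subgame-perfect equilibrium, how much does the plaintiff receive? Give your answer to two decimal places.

221.28

In a stationary SPE each proposer offers the other exactly their discounted continuation value.
If the defendant keeps x when proposing and the plaintiff keeps y when proposing, then x = 250 − 0.93y and y = 250 − 0.42x.
Solving: x = 250(1 − 0.93) / (1 − 0.42·0.93) = 17.5 / 0.6094 ≈ 28.7168.
The plaintiff gets 250 − 28.7168 ≈ 221.2832.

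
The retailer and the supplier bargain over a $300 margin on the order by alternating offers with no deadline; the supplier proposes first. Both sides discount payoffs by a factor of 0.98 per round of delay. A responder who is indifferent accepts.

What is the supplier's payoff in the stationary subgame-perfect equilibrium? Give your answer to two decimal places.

151.52

Let x be the supplier's share when the supplier proposes and y be the retailer's share when the retailer proposes.
The retailer accepts iff offered ≥ 0.98·y, so x = 300 − 0.98y. Symmetrically y = 300 − 0.98x.
Substituting: x = 300 − 0.98(300 − 0.98x), giving x(1 − 0.98·0.98) = 300(1 − 0.98).
So x = 300 × 0.02 / 0.0396 ≈ 151.5152, and the retailer receives 300 − x ≈ 148.4848.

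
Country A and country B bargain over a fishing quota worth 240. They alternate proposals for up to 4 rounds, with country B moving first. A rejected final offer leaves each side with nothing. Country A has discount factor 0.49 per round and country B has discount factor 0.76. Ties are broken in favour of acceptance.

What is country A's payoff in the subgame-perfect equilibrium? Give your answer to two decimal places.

Work backward from the last round.
Round 4 (country A proposes): rejection yields 0 for country B; country A offers 0 and keeps 240.
Round 3 (country B proposes): country A can get 240 next round, worth 0.49 × 240 = 117.6 now, so country B offers 117.6, keeping 122.4.
Round 2 (country A proposes): country B can get 122.4 next round, worth 0.76 × 122.4 = 93.024 now, so country A offers 93.024, keeping 146.976.
Round 1 (country B proposes): country A can get 146.976 next round, worth 0.49 × 146.976 = 72.01824 now, so country B offers 72.01824, keeping 167.98176.

72.02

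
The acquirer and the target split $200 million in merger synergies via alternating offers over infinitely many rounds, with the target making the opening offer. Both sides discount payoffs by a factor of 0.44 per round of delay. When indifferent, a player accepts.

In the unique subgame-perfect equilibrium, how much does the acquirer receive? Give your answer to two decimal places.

Let x be the target's share when the target proposes and y be the acquirer's share when the acquirer proposes.
The acquirer accepts iff offered ≥ 0.44·y, so x = 200 − 0.44y. Symmetrically y = 200 − 0.44x.
Substituting: x = 200 − 0.44(200 − 0.44x), giving x(1 − 0.44·0.44) = 200(1 − 0.44).
So x = 200 × 0.56 / 0.8064 ≈ 138.8889, and the acquirer receives 200 − x ≈ 61.1111.

61.11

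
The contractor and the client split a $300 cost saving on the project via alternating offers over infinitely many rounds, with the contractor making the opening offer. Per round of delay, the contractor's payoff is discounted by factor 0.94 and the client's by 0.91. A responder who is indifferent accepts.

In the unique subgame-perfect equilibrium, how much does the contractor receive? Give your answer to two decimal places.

When the contractor proposes, the client accepts any offer worth at least 0.91 times what the client would get by proposing next round; and vice versa.
This gives x = 300 − 0.91y and y = 300 − 0.94x, where x and y are each side's share when it proposes.
Hence (1 − 0.91·0.94)x = 300(1 − 0.91), i.e. 0.1446·x = 27.
x ≈ 186.7220; the client's share is 300 − x ≈ 113.2780.

186.72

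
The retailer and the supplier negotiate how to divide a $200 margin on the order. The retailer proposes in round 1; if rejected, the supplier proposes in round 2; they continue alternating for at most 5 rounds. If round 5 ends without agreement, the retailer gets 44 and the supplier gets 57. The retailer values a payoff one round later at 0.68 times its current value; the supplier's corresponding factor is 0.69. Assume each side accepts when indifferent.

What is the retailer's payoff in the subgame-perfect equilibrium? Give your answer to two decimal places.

122.57

Round 5 (the retailer proposes): the supplier gets 57 if talks fail, so the retailer offers 57 and keeps 143.
Round 4 (the supplier proposes): the retailer can get 143 next round, worth 0.68 × 143 = 97.24 now; the supplier offers that and keeps 102.76.
Round 3 (the retailer proposes): the supplier can get 102.76 next round, worth 0.69 × 102.76 = 70.9044 now, so the retailer offers 70.9044, keeping 129.0956.
Round 2 (the supplier proposes): the retailer can get 129.0956 next round, worth 0.68 × 129.0956 = 87.785008 now; the supplier offers that and keeps 112.214992.
Round 1 (the retailer proposes): the supplier can get 112.214992 next round, worth 0.69 × 112.214992 = 77.42834448 now. The retailer offers 77.42834448 and keeps 200 − 77.42834448 = 122.57165552.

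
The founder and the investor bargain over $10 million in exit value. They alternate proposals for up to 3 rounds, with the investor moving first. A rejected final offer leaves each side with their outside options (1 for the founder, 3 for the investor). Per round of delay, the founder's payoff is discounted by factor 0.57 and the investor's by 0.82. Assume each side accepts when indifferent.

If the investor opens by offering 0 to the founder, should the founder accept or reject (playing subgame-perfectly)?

Reject

Work out the founder's continuation value if the offer is rejected.
Round 3 (the investor proposes): the founder gets 1 if talks fail, so the investor offers 1 and keeps 9.
Round 2 (the founder proposes): the investor can get 9 next round, worth 0.82 × 9 = 7.38 now, so the founder offers 7.38, keeping 2.62.
So by rejecting in round 1, the founder gets 2.62 next round, worth 0.57 × 2.62 = 1.4934 now.
Offer 0 < 1.4934, so the founder rejects.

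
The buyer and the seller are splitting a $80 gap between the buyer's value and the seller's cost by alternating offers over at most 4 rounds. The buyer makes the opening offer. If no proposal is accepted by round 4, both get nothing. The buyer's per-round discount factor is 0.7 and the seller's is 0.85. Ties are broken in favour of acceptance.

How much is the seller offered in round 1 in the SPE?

Round 4 (the seller proposes): rejection yields 0 for the buyer; the seller offers 0 and keeps 80.
Round 3 (the buyer proposes): the seller can get 80 next round, worth 0.85 × 80 = 68 now. The buyer offers 68 and keeps 80 − 68 = 12.
Round 2 (the seller proposes): the buyer can get 12 next round, worth 0.7 × 12 = 8.4 now; the seller offers that and keeps 71.6.
Round 1 (the buyer proposes): the seller can get 71.6 next round, worth 0.85 × 71.6 = 60.86 now, so the buyer offers 60.86, keeping 19.14.

60.86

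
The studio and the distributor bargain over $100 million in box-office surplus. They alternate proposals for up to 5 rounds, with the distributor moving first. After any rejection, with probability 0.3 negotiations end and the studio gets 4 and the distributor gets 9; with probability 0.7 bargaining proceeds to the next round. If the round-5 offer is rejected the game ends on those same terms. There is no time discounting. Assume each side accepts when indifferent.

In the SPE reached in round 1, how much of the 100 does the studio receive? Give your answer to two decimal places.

31.22

Round 5 (the distributor proposes): the studio gets 4 if talks fail, so the distributor offers 4 and keeps 96.
Round 4 (the studio proposes): rejecting gives the distributor an expected 0.7 × 96 + 0.3 × 9 = 69.9. The studio offers 69.9 and keeps 100 − 69.9 = 30.1.
Round 3 (the distributor proposes): rejecting gives the studio an expected 0.7 × 30.1 + 0.3 × 4 = 22.27, so the distributor offers 22.27, keeping 77.73.
Round 2 (the studio proposes): rejecting gives the distributor an expected 0.7 × 77.73 + 0.3 × 9 = 57.111; the studio offers that and keeps 42.889.
Round 1 (the distributor proposes): rejecting gives the studio an expected 0.7 × 42.889 + 0.3 × 4 = 31.2223; the distributor offers that and keeps 68.7777.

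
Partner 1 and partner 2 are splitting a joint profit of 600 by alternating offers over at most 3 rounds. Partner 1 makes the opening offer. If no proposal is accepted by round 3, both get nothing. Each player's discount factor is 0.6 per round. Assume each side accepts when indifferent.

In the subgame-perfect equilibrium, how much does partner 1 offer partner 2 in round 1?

Round 3 (partner 1 proposes): rejection yields 0 for partner 2; partner 1 offers 0 and keeps 600.
Round 2 (partner 2 proposes): partner 1 can get 600 next round, worth 0.6 × 600 = 360 now. Partner 2 offers 360 and keeps 600 − 360 = 240.
Round 1 (partner 1 proposes): partner 2 can get 240 next round, worth 0.6 × 240 = 144 now, so partner 1 offers 144, keeping 456.

144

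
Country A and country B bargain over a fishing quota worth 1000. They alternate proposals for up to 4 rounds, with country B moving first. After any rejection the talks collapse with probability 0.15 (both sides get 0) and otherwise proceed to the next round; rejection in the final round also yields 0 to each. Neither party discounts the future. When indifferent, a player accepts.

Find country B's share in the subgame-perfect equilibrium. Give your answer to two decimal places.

258.38

Round 4 (country A proposes): country B will accept anything ≥ 0, so country A offers 0 and keeps 1000.
Round 3 (country B proposes): rejecting gives country A an expected 0.85 × 1000 = 850, so country B offers 850, keeping 150.
Round 2 (country A proposes): rejecting gives country B an expected 0.85 × 150 = 127.5; country A offers that and keeps 872.5.
Round 1 (country B proposes): rejecting gives country A an expected 0.85 × 872.5 = 741.625, so country B offers 741.625, keeping 258.375.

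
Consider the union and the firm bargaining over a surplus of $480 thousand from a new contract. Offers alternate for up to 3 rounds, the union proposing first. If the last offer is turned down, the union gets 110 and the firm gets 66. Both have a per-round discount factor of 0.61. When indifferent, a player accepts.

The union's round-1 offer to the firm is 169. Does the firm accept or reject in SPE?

Round 3 (the union proposes): the firm gets 66 if talks fail, so the union offers 66 and keeps 414.
Round 2 (the firm proposes): the union can get 414 next round, worth 0.61 × 414 = 252.54 now; the firm offers that and keeps 227.46.
So by rejecting in round 1, the firm gets 227.46 next round, worth 0.61 × 227.46 = 138.7506 now.
Offer 169 ≥ 138.7506, so the firm accepts.

Accept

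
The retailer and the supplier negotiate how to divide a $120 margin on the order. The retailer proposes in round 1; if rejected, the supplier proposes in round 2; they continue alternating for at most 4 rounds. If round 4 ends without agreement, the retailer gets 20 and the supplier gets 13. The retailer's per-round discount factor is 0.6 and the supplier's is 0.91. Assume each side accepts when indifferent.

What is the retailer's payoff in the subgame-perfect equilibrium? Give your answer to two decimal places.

26.63

Round 4 (the supplier proposes): the retailer gets 20 if talks fail, so the supplier offers 20 and keeps 100.
Round 3 (the retailer proposes): the supplier can get 100 next round, worth 0.91 × 100 = 91 now. The retailer offers 91 and keeps 120 − 91 = 29.
Round 2 (the supplier proposes): the retailer can get 29 next round, worth 0.6 × 29 = 17.4 now, so the supplier offers 17.4, keeping 102.6.
Round 1 (the retailer proposes): the supplier can get 102.6 next round, worth 0.91 × 102.6 = 93.366 now; the retailer offers that and keeps 26.634.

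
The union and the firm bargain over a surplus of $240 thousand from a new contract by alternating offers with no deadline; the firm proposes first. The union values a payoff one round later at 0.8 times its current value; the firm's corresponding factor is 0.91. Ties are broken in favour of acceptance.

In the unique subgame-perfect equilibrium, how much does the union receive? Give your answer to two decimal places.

63.53

Let x be the firm's share when the firm proposes and y be the union's share when the union proposes.
The union accepts iff offered ≥ 0.8·y, so x = 240 − 0.8y. Symmetrically y = 240 − 0.91x.
Substituting: x = 240 − 0.8(240 − 0.91x), giving x(1 − 0.91·0.8) = 240(1 − 0.8).
So x = 240 × 0.2 / 0.272 ≈ 176.4706, and the union receives 240 − x ≈ 63.5294.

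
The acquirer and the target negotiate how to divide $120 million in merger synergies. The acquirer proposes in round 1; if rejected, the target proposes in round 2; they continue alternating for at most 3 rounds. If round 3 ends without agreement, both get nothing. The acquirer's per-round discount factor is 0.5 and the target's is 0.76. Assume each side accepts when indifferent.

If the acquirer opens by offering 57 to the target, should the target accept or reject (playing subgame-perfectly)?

Accept

Round 3 (the acquirer proposes): rejection yields 0 for the target; the acquirer offers 0 and keeps 120.
Round 2 (the target proposes): the acquirer can get 120 next round, worth 0.5 × 120 = 60 now. The target offers 60 and keeps 120 − 60 = 60.
So by rejecting in round 1, the target gets 60 next round, worth 0.76 × 60 = 45.6 now.
Offer 57 ≥ 45.6, so the target accepts.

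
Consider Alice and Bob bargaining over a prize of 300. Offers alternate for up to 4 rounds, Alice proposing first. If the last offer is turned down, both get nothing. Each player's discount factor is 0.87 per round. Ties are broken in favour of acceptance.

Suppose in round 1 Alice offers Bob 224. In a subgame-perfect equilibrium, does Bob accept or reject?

Work out Bob's continuation value if the offer is rejected.
Round 4 (Bob proposes): Alice will accept anything ≥ 0, so Bob offers 0 and keeps 300.
Round 3 (Alice proposes): Bob can get 300 next round, worth 0.87 × 300 = 261 now; Alice offers that and keeps 39.
Round 2 (Bob proposes): Alice can get 39 next round, worth 0.87 × 39 = 33.93 now. Bob offers 33.93 and keeps 300 − 33.93 = 266.07.
So by rejecting in round 1, Bob gets 266.07 next round, worth 0.87 × 266.07 = 231.4809 now.
Offer 224 < 231.4809, so Bob rejects.

Reject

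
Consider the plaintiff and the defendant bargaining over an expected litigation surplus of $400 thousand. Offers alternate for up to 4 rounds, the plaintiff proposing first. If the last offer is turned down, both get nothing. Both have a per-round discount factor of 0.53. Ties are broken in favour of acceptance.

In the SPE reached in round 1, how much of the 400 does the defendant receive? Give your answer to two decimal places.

159.19

Work backward from the last round.
Round 4 (the defendant proposes): rejection yields 0 for the plaintiff; the defendant offers 0 and keeps 400.
Round 3 (the plaintiff proposes): the defendant can get 400 next round, worth 0.53 × 400 = 212 now. The plaintiff offers 212 and keeps 400 − 212 = 188.
Round 2 (the defendant proposes): the plaintiff can get 188 next round, worth 0.53 × 188 = 99.64 now. The defendant offers 99.64 and keeps 400 − 99.64 = 300.36.
Round 1 (the plaintiff proposes): the defendant can get 300.36 next round, worth 0.53 × 300.36 = 159.1908 now, so the plaintiff offers 159.1908, keeping 240.8092.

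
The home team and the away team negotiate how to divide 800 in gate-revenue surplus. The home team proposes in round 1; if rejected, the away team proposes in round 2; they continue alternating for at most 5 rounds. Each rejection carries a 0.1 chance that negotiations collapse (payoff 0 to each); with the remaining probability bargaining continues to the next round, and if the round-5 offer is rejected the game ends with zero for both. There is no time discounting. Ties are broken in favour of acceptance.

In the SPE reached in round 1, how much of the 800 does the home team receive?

Round 5 (the home team proposes): the away team will accept anything ≥ 0, so the home team offers 0 and keeps 800.
Round 4 (the away team proposes): rejecting gives the home team an expected 0.9 × 800 = 720. The away team offers 720 and keeps 800 − 720 = 80.
Round 3 (the home team proposes): rejecting gives the away team an expected 0.9 × 80 = 72, so the home team offers 72, keeping 728.
Round 2 (the away team proposes): rejecting gives the home team an expected 0.9 × 728 = 655.2; the away team offers that and keeps 144.8.
Round 1 (the home team proposes): rejecting gives the away team an expected 0.9 × 144.8 = 130.32. The home team offers 130.32 and keeps 800 − 130.32 = 669.68.

669.68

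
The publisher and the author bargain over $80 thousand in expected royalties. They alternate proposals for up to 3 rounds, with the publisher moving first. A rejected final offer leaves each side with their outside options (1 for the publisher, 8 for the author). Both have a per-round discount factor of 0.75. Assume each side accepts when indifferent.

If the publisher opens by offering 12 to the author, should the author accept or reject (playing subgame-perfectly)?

Reject

Work out the author's continuation value if the offer is rejected.
Round 3 (the publisher proposes): the author gets 8 if talks fail, so the publisher offers 8 and keeps 72.
Round 2 (the author proposes): the publisher can get 72 next round, worth 0.75 × 72 = 54 now, so the author offers 54, keeping 26.
So by rejecting in round 1, the author gets 26 next round, worth 0.75 × 26 = 19.5 now.
Offer 12 < 19.5, so the author rejects.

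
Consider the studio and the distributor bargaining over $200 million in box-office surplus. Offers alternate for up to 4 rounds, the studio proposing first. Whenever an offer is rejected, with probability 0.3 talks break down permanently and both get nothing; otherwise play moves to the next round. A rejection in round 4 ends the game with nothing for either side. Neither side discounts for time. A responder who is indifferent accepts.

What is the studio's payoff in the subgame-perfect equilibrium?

By backward induction:
Round 4 (the distributor proposes): the studio will accept anything ≥ 0, so the distributor offers 0 and keeps 200.
Round 3 (the studio proposes): rejecting gives the distributor an expected 0.7 × 200 = 140, so the studio offers 140, keeping 60.
Round 2 (the distributor proposes): rejecting gives the studio an expected 0.7 × 60 = 42, so the distributor offers 42, keeping 158.
Round 1 (the studio proposes): rejecting gives the distributor an expected 0.7 × 158 = 110.6; the studio offers that and keeps 89.4.

89.4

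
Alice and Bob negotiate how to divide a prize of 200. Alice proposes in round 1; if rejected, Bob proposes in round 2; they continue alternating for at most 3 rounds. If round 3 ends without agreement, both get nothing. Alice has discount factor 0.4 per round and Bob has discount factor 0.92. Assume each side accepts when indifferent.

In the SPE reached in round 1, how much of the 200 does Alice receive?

Round 3 (Alice proposes): rejection yields 0 for Bob; Alice offers 0 and keeps 200.
Round 2 (Bob proposes): Alice can get 200 next round, worth 0.4 × 200 = 80 now. Bob offers 80 and keeps 200 − 80 = 120.
Round 1 (Alice proposes): Bob can get 120 next round, worth 0.92 × 120 = 110.4 now; Alice offers that and keeps 89.6.

89.6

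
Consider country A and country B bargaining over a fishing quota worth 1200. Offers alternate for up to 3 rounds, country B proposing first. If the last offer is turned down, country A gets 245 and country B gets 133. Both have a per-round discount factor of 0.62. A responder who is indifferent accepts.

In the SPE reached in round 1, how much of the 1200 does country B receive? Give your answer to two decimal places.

Round 3 (country B proposes): country A gets 245 if talks fail, so country B offers 245 and keeps 955.
Round 2 (country A proposes): country B can get 955 next round, worth 0.62 × 955 = 592.1 now; country A offers that and keeps 607.9.
Round 1 (country B proposes): country A can get 607.9 next round, worth 0.62 × 607.9 = 376.898 now; country B offers that and keeps 823.102.

823.10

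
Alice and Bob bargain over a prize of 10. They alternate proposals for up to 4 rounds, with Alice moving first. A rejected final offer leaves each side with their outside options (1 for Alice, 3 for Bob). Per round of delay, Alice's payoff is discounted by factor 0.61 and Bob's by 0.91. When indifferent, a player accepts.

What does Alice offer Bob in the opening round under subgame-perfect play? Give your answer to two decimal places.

Work backward from the last round.
Round 4 (Bob proposes): Alice gets 1 if talks fail, so Bob offers 1 and keeps 9.
Round 3 (Alice proposes): Bob can get 9 next round, worth 0.91 × 9 = 8.19 now; Alice offers that and keeps 1.81.
Round 2 (Bob proposes): Alice can get 1.81 next round, worth 0.61 × 1.81 = 1.1041 now, so Bob offers 1.1041, keeping 8.8959.
Round 1 (Alice proposes): Bob can get 8.8959 next round, worth 0.91 × 8.8959 = 8.095269 now. Alice offers 8.095269 and keeps 10 − 8.095269 = 1.904731.

8.10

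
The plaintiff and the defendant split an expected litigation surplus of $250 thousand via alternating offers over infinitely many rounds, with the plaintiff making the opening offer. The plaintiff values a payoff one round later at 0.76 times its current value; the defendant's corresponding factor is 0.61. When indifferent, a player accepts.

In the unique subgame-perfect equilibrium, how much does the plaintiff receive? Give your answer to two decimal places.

When the plaintiff proposes, the defendant accepts any offer worth at least 0.61 times what the defendant would get by proposing next round; and vice versa.
This gives x = 250 − 0.61y and y = 250 − 0.76x, where x and y are each side's share when it proposes.
Hence (1 − 0.61·0.76)x = 250(1 − 0.61), i.e. 0.5364·x = 97.5.
x ≈ 181.7673; the defendant's share is 250 − x ≈ 68.2327.

181.77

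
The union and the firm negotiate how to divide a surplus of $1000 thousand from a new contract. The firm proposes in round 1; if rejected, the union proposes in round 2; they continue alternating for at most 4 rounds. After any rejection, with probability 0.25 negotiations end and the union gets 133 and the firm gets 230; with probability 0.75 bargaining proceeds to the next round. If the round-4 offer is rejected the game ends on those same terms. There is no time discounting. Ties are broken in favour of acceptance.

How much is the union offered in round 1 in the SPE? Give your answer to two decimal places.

Round 4 (the union proposes): the firm gets 230 if talks fail, so the union offers 230 and keeps 770.
Round 3 (the firm proposes): rejecting gives the union an expected 0.75 × 770 + 0.25 × 133 = 610.75, so the firm offers 610.75, keeping 389.25.
Round 2 (the union proposes): rejecting gives the firm an expected 0.75 × 389.25 + 0.25 × 230 = 349.4375; the union offers that and keeps 650.5625.
Round 1 (the firm proposes): rejecting gives the union an expected 0.75 × 650.5625 + 0.25 × 133 = 521.171875; the firm offers that and keeps 478.828125.

521.17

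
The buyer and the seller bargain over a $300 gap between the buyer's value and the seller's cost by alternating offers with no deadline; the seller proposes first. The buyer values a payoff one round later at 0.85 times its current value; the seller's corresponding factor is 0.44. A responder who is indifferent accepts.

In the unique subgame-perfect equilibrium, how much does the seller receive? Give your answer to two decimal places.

71.88

When the seller proposes, the buyer accepts any offer worth at least 0.85 times what the buyer would get by proposing next round; and vice versa.
This gives x = 300 − 0.85y and y = 300 − 0.44x, where x and y are each side's share when it proposes.
Hence (1 − 0.85·0.44)x = 300(1 − 0.85), i.e. 0.626·x = 45.
x ≈ 71.8850; the buyer's share is 300 − x ≈ 228.1150.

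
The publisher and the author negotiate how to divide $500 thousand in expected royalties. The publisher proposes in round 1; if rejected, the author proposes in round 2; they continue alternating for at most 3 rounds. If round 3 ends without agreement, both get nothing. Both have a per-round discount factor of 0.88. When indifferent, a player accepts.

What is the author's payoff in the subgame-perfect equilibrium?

52.8

Round 3 (the publisher proposes): rejection yields 0 for the author; the publisher offers 0 and keeps 500.
Round 2 (the author proposes): the publisher can get 500 next round, worth 0.88 × 500 = 440 now. The author offers 440 and keeps 500 − 440 = 60.
Round 1 (the publisher proposes): the author can get 60 next round, worth 0.88 × 60 = 52.8 now. The publisher offers 52.8 and keeps 500 − 52.8 = 447.2.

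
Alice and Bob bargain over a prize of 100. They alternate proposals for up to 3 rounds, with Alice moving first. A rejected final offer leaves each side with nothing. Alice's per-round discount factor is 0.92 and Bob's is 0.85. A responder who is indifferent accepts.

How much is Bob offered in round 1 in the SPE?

By backward induction:
Round 3 (Alice proposes): Bob will accept anything ≥ 0, so Alice offers 0 and keeps 100.
Round 2 (Bob proposes): Alice can get 100 next round, worth 0.92 × 100 = 92 now; Bob offers that and keeps 8.
Round 1 (Alice proposes): Bob can get 8 next round, worth 0.85 × 8 = 6.8 now, so Alice offers 6.8, keeping 93.2.

6.8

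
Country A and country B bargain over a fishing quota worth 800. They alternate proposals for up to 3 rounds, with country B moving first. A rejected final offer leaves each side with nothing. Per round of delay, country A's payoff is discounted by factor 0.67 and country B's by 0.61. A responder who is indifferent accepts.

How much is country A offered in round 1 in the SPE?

209.04

Solve by backward induction from round 3.
Round 3 (country B proposes): rejection yields 0 for country A; country B offers 0 and keeps 800.
Round 2 (country A proposes): country B can get 800 next round, worth 0.61 × 800 = 488 now. Country A offers 488 and keeps 800 − 488 = 312.
Round 1 (country B proposes): country A can get 312 next round, worth 0.67 × 312 = 209.04 now; country B offers that and keeps 590.96.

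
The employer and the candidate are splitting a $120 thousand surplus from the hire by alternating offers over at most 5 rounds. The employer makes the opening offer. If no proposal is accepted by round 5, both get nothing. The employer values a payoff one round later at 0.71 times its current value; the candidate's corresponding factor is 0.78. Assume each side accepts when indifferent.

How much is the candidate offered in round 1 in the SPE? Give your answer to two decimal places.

42.18

By backward induction:
Round 5 (the employer proposes): rejection yields 0 for the candidate; the employer offers 0 and keeps 120.
Round 4 (the candidate proposes): the employer can get 120 next round, worth 0.71 × 120 = 85.2 now; the candidate offers that and keeps 34.8.
Round 3 (the employer proposes): the candidate can get 34.8 next round, worth 0.78 × 34.8 = 27.144 now. The employer offers 27.144 and keeps 120 − 27.144 = 92.856.
Round 2 (the candidate proposes): the employer can get 92.856 next round, worth 0.71 × 92.856 = 65.92776 now, so the candidate offers 65.92776, keeping 54.07224.
Round 1 (the employer proposes): the candidate can get 54.07224 next round, worth 0.78 × 54.07224 = 42.1763472 now, so the employer offers 42.1763472, keeping 77.8236528.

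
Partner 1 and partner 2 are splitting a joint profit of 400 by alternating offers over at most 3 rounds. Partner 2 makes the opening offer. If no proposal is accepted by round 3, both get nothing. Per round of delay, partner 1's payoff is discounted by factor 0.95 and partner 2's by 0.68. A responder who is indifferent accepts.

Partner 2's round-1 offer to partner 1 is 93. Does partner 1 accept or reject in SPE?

Reject

Round 3 (partner 2 proposes): rejection yields 0 for partner 1; partner 2 offers 0 and keeps 400.
Round 2 (partner 1 proposes): partner 2 can get 400 next round, worth 0.68 × 400 = 272 now, so partner 1 offers 272, keeping 128.
So by rejecting in round 1, partner 1 gets 128 next round, worth 0.95 × 128 = 121.6 now.
Offer 93 < 121.6, so partner 1 rejects.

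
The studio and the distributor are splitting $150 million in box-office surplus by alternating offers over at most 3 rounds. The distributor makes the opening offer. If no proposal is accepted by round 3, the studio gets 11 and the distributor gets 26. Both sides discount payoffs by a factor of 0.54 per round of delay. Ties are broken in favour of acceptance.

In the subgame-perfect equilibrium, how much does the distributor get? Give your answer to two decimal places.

Round 3 (the distributor proposes): the studio gets 11 if talks fail, so the distributor offers 11 and keeps 139.
Round 2 (the studio proposes): the distributor can get 139 next round, worth 0.54 × 139 = 75.06 now; the studio offers that and keeps 74.94.
Round 1 (the distributor proposes): the studio can get 74.94 next round, worth 0.54 × 74.94 = 40.4676 now; the distributor offers that and keeps 109.5324.

109.53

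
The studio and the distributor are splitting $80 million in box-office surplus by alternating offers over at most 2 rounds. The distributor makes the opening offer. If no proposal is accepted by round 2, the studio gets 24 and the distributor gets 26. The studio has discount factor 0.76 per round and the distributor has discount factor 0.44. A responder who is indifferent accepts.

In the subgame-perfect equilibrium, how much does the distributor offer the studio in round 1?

Round 2 (the studio proposes): the distributor gets 26 if talks fail, so the studio offers 26 and keeps 54.
Round 1 (the distributor proposes): the studio can get 54 next round, worth 0.76 × 54 = 41.04 now; the distributor offers that and keeps 38.96.

41.04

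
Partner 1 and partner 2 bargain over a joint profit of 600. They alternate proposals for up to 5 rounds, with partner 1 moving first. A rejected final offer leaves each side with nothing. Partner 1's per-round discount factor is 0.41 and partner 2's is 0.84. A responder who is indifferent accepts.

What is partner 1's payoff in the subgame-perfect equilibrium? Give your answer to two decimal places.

200.23

Round 5 (partner 1 proposes): rejection yields 0 for partner 2; partner 1 offers 0 and keeps 600.
Round 4 (partner 2 proposes): partner 1 can get 600 next round, worth 0.41 × 600 = 246 now; partner 2 offers that and keeps 354.
Round 3 (partner 1 proposes): partner 2 can get 354 next round, worth 0.84 × 354 = 297.36 now. Partner 1 offers 297.36 and keeps 600 − 297.36 = 302.64.
Round 2 (partner 2 proposes): partner 1 can get 302.64 next round, worth 0.41 × 302.64 = 124.0824 now; partner 2 offers that and keeps 475.9176.
Round 1 (partner 1 proposes): partner 2 can get 475.9176 next round, worth 0.84 × 475.9176 = 399.770784 now; partner 1 offers that and keeps 200.229216.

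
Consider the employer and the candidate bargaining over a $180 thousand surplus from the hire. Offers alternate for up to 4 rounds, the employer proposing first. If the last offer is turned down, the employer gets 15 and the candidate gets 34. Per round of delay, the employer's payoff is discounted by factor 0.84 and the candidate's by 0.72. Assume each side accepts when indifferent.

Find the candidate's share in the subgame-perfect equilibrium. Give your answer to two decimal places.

92.59

Round 4 (the candidate proposes): the employer gets 15 if talks fail, so the candidate offers 15 and keeps 165.
Round 3 (the employer proposes): the candidate can get 165 next round, worth 0.72 × 165 = 118.8 now; the employer offers that and keeps 61.2.
Round 2 (the candidate proposes): the employer can get 61.2 next round, worth 0.84 × 61.2 = 51.408 now. The candidate offers 51.408 and keeps 180 − 51.408 = 128.592.
Round 1 (the employer proposes): the candidate can get 128.592 next round, worth 0.72 × 128.592 = 92.58624 now; the employer offers that and keeps 87.41376.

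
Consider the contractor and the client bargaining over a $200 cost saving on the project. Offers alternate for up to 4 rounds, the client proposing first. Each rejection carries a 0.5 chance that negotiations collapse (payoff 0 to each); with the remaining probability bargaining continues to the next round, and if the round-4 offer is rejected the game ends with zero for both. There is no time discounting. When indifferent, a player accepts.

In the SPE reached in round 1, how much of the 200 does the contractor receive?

75

By backward induction:
Round 4 (the contractor proposes): rejection yields 0 for the client; the contractor offers 0 and keeps 200.
Round 3 (the client proposes): rejecting gives the contractor an expected 0.5 × 200 = 100, so the client offers 100, keeping 100.
Round 2 (the contractor proposes): rejecting gives the client an expected 0.5 × 100 = 50, so the contractor offers 50, keeping 150.
Round 1 (the client proposes): rejecting gives the contractor an expected 0.5 × 150 = 75. The client offers 75 and keeps 200 − 75 = 125.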